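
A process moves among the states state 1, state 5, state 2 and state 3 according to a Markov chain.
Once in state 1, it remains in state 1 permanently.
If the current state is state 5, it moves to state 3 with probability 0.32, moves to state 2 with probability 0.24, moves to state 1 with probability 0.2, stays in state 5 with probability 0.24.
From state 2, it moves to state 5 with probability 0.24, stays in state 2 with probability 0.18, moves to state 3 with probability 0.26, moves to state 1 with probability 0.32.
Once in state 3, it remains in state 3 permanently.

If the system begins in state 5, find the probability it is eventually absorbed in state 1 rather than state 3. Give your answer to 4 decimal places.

Let h(s) be the probability of absorption at state 1 starting from transient state s. Then h(state 1) = 1 and h(state 3) = 0. By first-step analysis:
h(state 5) = 0.2·1 + 0.24·h(state 5) + 0.24·h(state 2) + 0.32·0
h(state 2) = 0.32·1 + 0.24·h(state 5) + 0.18·h(state 2) + 0.26·0
Solving: h(state 5) = 0.4257, h(state 2) = 0.5149.
Starting from state 5, the probability is 0.4257.

0.4257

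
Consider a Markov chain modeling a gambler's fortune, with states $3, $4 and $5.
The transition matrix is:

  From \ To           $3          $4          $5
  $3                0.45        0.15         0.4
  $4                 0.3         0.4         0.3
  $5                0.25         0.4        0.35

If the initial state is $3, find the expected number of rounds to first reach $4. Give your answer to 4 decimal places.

Let t(s) be the expected number of rounds to first reach $4 from state s, with t($4) = 0. Conditioning on the first round:
t($3) = 1 + 0.45·t($3) + 0.4·t($5)
t($5) = 1 + 0.25·t($3) + 0.35·t($5)
Solving: t($3) = 4.0777, t($5) = 3.1068.
Expected rounds from $3 to $4: 4.0777.

4.0777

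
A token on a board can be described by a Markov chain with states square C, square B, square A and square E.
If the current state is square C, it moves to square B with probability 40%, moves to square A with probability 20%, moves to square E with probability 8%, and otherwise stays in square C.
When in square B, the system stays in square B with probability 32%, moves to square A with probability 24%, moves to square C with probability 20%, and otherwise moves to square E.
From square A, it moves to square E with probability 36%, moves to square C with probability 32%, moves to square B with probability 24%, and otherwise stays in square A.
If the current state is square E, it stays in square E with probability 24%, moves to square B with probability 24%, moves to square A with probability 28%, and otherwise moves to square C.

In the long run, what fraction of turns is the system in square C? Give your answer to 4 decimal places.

0.2654

Let the stationary distribution be π with π = πP and π_1 + π_2 + π_3 + π_4 = 1.
π_1 = 0.32·π_1 + 0.2·π_2 + 0.32·π_3 + 0.24·π_4
π_2 = 0.4·π_1 + 0.32·π_2 + 0.24·π_3 + 0.24·π_4
π_3 = 0.2·π_1 + 0.24·π_2 + 0.08·π_3 + 0.28·π_4
Solving with the normalization constraint gives π = (0.2654, 0.3070, 0.2054, 0.2222).
So the stationary probability of square C is 0.2654.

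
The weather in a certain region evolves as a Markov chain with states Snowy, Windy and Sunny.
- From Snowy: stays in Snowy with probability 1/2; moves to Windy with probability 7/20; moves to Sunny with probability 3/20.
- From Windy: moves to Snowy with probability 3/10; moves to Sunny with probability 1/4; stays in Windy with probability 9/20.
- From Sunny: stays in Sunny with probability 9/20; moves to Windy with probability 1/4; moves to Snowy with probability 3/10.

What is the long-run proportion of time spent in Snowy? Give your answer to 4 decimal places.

0.3750

Let the stationary distribution be π with π = πP and π_1 + π_2 + π_3 = 1.
π_1 = 0.5·π_1 + 0.3·π_2 + 0.3·π_3
π_2 = 0.35·π_1 + 0.45·π_2 + 0.25·π_3
Solving with the normalization constraint gives π = (0.3750, 0.3594, 0.2656).
So the stationary probability of Snowy is 0.3750.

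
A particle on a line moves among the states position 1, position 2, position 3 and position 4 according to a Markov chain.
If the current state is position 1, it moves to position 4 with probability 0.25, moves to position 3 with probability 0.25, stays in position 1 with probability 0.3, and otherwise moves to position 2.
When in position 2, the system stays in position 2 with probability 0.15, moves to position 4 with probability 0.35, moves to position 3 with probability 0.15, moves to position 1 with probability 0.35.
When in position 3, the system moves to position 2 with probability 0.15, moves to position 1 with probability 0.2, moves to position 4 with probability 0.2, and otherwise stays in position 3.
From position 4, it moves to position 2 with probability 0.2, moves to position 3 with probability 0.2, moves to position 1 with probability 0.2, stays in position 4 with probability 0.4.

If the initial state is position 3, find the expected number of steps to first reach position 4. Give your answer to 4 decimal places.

Let t(s) be the expected number of steps to first reach position 4 from state s, with t(position 4) = 0. Conditioning on the first step:
t(position 1) = 1 + 0.3·t(position 1) + 0.2·t(position 2) + 0.25·t(position 3)
t(position 2) = 1 + 0.35·t(position 1) + 0.15·t(position 2) + 0.15·t(position 3)
t(position 3) = 1 + 0.2·t(position 1) + 0.15·t(position 2) + 0.45·t(position 3)
Solving: t(position 1) = 3.9503, t(position 2) = 3.5482, t(position 3) = 4.2224.
Expected steps from position 3 to position 4: 4.2224.

4.2224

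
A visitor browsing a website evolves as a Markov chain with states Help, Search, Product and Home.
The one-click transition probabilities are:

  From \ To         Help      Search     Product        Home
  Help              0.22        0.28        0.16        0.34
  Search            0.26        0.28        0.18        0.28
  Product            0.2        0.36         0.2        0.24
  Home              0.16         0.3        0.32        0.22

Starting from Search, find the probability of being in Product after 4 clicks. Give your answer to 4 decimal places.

0.2176

Propagate the distribution vector 4 clicks from Search.
After 0 clicks: (0.0000, 1.0000, 0.0000, 0.0000)
After 1 click: (0.2600, 0.2800, 0.1800, 0.2800)
After 2 clicks: (0.2108, 0.3000, 0.2176, 0.2716)
After 3 clicks: (0.2114, 0.3028, 0.2182, 0.2676)
After 4 clicks: (0.2117, 0.3028, 0.2176, 0.2679)
P(in Product after 4 clicks) = 0.2176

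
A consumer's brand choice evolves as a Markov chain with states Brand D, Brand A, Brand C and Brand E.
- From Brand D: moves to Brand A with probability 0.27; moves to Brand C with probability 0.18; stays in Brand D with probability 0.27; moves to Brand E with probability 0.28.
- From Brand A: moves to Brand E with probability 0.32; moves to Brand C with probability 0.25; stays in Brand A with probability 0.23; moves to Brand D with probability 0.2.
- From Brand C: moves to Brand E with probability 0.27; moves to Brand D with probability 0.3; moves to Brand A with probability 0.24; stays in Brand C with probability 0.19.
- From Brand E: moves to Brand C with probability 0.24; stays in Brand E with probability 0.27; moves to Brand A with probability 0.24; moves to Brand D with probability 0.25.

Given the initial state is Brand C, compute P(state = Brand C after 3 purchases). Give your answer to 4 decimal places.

0.2165

Propagate the distribution vector 3 purchases from Brand C.
After 0 purchases: (0.0000, 0.0000, 1.0000, 0.0000)
After 1 purchase: (0.3000, 0.2400, 0.1900, 0.2700)
After 2 purchases: (0.2535, 0.2466, 0.2149, 0.2850)
After 3 purchases: (0.2535, 0.2451, 0.2165, 0.2849)
P(in Brand C after 3 purchases) = 0.2165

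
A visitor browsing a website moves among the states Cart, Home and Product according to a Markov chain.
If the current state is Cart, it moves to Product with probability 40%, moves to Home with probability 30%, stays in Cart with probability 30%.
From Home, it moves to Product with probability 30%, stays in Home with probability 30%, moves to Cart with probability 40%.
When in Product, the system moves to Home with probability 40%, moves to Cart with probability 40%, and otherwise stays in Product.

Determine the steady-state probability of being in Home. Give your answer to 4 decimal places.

0.3306

Let the stationary distribution be π with π = πP and π_1 + π_2 + π_3 = 1.
π_1 = 0.3·π_1 + 0.4·π_2 + 0.4·π_3
π_2 = 0.3·π_1 + 0.3·π_2 + 0.4·π_3
Solving with the normalization constraint gives π = (0.3636, 0.3306, 0.3058).
So the stationary probability of Home is 0.3306.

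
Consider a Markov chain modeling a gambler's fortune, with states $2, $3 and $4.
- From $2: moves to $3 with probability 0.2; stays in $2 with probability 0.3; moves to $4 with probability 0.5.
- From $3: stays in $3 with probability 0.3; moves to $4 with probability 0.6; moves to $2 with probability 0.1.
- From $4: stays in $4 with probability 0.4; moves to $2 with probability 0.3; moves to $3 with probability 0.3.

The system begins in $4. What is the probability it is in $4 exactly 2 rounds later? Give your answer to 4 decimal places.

Sum over the intermediate state after 1 round:
P = P($4→$2)·P($2→$4) + P($4→$3)·P($3→$4) + P($4→$4)·P($4→$4)
  = 0.3×0.5 + 0.3×0.6 + 0.4×0.4
  = 0.1500 + 0.1800 + 0.1600 = 0.4900

0.4900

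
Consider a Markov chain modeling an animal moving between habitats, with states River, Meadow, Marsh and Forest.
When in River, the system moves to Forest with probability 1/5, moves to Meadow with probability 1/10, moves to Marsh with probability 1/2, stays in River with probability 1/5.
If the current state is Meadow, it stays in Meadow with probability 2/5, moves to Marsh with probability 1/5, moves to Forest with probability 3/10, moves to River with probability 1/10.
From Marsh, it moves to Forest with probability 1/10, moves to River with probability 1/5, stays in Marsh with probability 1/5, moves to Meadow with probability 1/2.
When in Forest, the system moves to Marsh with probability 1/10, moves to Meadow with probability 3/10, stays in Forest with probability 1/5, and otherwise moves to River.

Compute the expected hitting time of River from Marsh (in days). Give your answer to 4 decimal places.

5.0244

Let t(s) be the expected number of days to first reach River from state s, with t(River) = 0. Conditioning on the first day:
t(Meadow) = 1 + 0.4·t(Meadow) + 0.2·t(Marsh) + 0.3·t(Forest)
t(Marsh) = 1 + 0.5·t(Meadow) + 0.2·t(Marsh) + 0.1·t(Forest)
t(Forest) = 1 + 0.3·t(Meadow) + 0.1·t(Marsh) + 0.2·t(Forest)
Solving: t(Meadow) = 5.2683, t(Marsh) = 5.0244, t(Forest) = 3.8537.
Expected days from Marsh to River: 5.0244.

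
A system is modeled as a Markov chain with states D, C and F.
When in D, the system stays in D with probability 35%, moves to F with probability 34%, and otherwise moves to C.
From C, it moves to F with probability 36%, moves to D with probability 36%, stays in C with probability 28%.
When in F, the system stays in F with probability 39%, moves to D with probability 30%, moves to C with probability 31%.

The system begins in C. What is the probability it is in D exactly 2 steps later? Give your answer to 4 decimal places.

Sum over the intermediate state after 1 step:
P = P(C→D)·P(D→D) + P(C→C)·P(C→D) + P(C→F)·P(F→D)
  = 0.36×0.35 + 0.28×0.36 + 0.36×0.3
  = 0.1260 + 0.1008 + 0.1080 = 0.3348

0.3348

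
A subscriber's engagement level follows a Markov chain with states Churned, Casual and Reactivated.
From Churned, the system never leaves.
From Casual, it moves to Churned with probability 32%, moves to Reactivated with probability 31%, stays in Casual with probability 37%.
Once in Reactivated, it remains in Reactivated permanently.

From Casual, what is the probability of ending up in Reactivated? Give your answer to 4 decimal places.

0.4921

Let h(s) be the probability of absorption at Reactivated starting from transient state s. Then h(Reactivated) = 1 and h(Churned) = 0. By first-step analysis:
h(Casual) = 0.32·0 + 0.37·h(Casual) + 0.31·1
Solving: h(Casual) = 0.4921.
Starting from Casual, the probability is 0.4921.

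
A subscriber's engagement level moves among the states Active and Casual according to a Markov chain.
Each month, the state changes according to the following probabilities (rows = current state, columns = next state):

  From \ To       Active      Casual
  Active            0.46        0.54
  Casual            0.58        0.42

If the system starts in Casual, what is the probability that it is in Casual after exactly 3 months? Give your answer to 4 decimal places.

0.4812

Propagate the distribution vector 3 months from Casual.
After 0 months: (0.0000, 1.0000)
After 1 month: (0.5800, 0.4200)
After 2 months: (0.5104, 0.4896)
After 3 months: (0.5188, 0.4812)
P(in Casual after 3 months) = 0.4812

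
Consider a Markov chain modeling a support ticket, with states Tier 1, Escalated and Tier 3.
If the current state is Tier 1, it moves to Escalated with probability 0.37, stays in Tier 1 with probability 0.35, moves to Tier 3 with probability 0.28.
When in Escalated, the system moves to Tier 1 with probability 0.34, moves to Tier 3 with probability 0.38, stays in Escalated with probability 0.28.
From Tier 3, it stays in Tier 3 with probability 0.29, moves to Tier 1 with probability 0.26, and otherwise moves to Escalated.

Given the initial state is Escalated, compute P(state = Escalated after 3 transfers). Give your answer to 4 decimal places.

0.3612

Propagate the distribution vector 3 transfers from Escalated.
After 0 transfers: (0.0000, 1.0000, 0.0000)
After 1 transfer: (0.3400, 0.2800, 0.3800)
After 2 transfers: (0.3130, 0.3752, 0.3118)
After 3 transfers: (0.3182, 0.3612, 0.3206)
P(in Escalated after 3 transfers) = 0.3612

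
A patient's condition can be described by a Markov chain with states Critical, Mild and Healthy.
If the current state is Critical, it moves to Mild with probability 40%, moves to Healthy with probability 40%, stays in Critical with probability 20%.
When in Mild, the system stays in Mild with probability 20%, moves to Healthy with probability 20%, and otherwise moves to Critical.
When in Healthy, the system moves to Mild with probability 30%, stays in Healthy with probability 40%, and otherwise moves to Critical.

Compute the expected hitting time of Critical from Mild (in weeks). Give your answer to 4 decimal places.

1.9048

Let t(s) be the expected number of weeks to first reach Critical from state s, with t(Critical) = 0. Conditioning on the first week:
t(Mild) = 1 + 0.2·t(Mild) + 0.2·t(Healthy)
t(Healthy) = 1 + 0.3·t(Mild) + 0.4·t(Healthy)
Solving: t(Mild) = 1.9048, t(Healthy) = 2.6190.
Expected weeks from Mild to Critical: 1.9048.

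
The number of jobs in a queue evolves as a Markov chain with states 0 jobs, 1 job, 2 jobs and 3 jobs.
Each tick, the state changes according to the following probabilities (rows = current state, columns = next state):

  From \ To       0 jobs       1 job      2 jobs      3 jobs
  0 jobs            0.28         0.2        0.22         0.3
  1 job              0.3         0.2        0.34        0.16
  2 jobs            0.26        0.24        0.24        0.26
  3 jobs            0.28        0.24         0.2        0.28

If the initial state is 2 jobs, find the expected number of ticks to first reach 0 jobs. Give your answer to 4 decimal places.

Let t(s) be the expected number of ticks to first reach 0 jobs from state s, with t(0 jobs) = 0. Conditioning on the first tick:
t(1 job) = 1 + 0.2·t(1 job) + 0.34·t(2 jobs) + 0.16·t(3 jobs)
t(2 jobs) = 1 + 0.24·t(1 job) + 0.24·t(2 jobs) + 0.26·t(3 jobs)
t(3 jobs) = 1 + 0.24·t(1 job) + 0.2·t(2 jobs) + 0.28·t(3 jobs)
Solving: t(1 job) = 3.5156, t(2 jobs) = 3.6488, t(3 jobs) = 3.5743.
Expected ticks from 2 jobs to 0 jobs: 3.6488.

3.6488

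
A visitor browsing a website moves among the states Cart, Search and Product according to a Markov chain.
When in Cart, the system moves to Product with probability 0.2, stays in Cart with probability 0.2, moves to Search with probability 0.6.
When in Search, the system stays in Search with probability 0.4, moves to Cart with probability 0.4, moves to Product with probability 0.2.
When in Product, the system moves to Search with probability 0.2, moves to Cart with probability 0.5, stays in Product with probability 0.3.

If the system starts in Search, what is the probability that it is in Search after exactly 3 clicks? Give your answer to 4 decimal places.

0.4240

Propagate the distribution vector 3 clicks from Search.
After 0 clicks: (0.0000, 1.0000, 0.0000)
After 1 click: (0.4000, 0.4000, 0.2000)
After 2 clicks: (0.3400, 0.4400, 0.2200)
After 3 clicks: (0.3540, 0.4240, 0.2220)
P(in Search after 3 clicks) = 0.4240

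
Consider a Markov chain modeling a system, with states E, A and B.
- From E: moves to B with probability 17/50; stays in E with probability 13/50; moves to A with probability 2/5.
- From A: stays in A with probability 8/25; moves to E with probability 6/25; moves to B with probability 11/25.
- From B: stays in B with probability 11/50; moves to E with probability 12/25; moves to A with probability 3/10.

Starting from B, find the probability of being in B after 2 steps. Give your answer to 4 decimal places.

0.3436

Sum over the intermediate state after 1 step:
P = P(B→E)·P(E→B) + P(B→A)·P(A→B) + P(B→B)·P(B→B)
  = 0.48×0.34 + 0.3×0.44 + 0.22×0.22
  = 0.1632 + 0.1320 + 0.0484 = 0.3436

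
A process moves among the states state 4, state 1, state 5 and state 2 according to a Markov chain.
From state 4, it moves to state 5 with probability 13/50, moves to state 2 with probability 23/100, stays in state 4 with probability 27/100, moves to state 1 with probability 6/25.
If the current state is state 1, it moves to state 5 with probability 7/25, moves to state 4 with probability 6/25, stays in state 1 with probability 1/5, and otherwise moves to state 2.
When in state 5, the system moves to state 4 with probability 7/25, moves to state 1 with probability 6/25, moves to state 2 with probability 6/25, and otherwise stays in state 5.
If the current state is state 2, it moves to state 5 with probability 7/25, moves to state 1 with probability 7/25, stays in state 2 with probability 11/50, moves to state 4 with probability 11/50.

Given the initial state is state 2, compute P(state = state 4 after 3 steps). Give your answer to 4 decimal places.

0.2533

Propagate the distribution vector 3 steps from state 2.
After 0 steps: (0.0000, 0.0000, 0.0000, 1.0000)
After 1 step: (0.2200, 0.2800, 0.2800, 0.2200)
After 2 steps: (0.2534, 0.2376, 0.2644, 0.2446)
After 3 steps: (0.2533, 0.2403, 0.2644, 0.2421)
P(in state 4 after 3 steps) = 0.2533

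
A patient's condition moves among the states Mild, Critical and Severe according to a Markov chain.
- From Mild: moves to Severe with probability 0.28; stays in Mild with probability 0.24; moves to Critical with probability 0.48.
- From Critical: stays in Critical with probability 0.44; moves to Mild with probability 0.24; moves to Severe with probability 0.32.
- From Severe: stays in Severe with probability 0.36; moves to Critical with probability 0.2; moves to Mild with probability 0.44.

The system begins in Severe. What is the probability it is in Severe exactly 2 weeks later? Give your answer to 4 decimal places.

Sum over the intermediate state after 1 week:
P = P(Severe→Mild)·P(Mild→Severe) + P(Severe→Critical)·P(Critical→Severe) + P(Severe→Severe)·P(Severe→Severe)
  = 0.44×0.28 + 0.2×0.32 + 0.36×0.36
  = 0.1232 + 0.0640 + 0.1296 = 0.3168

0.3168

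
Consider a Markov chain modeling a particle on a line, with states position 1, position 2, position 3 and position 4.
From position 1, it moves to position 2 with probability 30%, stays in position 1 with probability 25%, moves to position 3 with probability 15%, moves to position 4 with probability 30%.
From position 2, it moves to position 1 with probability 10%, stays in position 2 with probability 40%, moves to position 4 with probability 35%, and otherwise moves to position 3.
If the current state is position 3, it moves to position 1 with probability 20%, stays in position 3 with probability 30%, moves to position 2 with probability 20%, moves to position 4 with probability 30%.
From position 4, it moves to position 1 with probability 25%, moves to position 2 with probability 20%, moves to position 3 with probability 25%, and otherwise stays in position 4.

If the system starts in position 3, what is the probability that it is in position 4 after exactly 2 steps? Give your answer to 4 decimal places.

Propagate the distribution vector 2 steps from position 3.
After 0 steps: (0.0000, 0.0000, 1.0000, 0.0000)
After 1 step: (0.2000, 0.2000, 0.3000, 0.3000)
After 2 steps: (0.2050, 0.2600, 0.2250, 0.3100)
P(in position 4 after 2 steps) = 0.3100

0.3100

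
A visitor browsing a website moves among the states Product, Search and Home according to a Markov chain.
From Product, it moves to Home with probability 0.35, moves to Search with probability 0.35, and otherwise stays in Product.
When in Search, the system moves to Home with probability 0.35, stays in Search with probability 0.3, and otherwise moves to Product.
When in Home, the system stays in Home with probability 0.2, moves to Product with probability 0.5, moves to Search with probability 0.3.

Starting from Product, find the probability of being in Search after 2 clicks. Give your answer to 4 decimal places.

0.3150

Sum over the intermediate state after 1 click:
P = P(Product→Product)·P(Product→Search) + P(Product→Search)·P(Search→Search) + P(Product→Home)·P(Home→Search)
  = 0.3×0.35 + 0.35×0.3 + 0.35×0.3
  = 0.1050 + 0.1050 + 0.1050 = 0.3150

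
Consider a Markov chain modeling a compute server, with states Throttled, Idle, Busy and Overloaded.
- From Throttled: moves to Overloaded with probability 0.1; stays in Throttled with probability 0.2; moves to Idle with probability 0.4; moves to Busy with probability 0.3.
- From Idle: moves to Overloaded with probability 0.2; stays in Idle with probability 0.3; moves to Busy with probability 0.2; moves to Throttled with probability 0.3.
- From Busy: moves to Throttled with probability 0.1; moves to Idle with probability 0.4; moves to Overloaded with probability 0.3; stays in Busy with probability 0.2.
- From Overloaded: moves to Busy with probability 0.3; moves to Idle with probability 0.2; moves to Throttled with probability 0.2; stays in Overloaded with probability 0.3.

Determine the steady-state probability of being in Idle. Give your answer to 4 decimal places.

0.3225

Let the stationary distribution be π with π = πP and π_1 + π_2 + π_3 + π_4 = 1.
π_1 = 0.2·π_1 + 0.3·π_2 + 0.1·π_3 + 0.2·π_4
π_2 = 0.4·π_1 + 0.3·π_2 + 0.4·π_3 + 0.2·π_4
π_3 = 0.3·π_1 + 0.2·π_2 + 0.2·π_3 + 0.3·π_4
Solving with the normalization constraint gives π = (0.2079, 0.3225, 0.2434, 0.2262).
So the stationary probability of Idle is 0.3225.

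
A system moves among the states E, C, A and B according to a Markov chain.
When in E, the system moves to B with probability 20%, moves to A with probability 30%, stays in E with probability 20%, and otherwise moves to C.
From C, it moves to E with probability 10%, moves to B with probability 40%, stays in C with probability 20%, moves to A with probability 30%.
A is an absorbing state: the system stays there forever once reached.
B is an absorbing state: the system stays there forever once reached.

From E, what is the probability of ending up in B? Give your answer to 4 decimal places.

0.4590

Let h(s) be the probability of absorption at B starting from transient state s. Then h(B) = 1 and h(A) = 0. By first-step analysis:
h(E) = 0.2·h(E) + 0.3·h(C) + 0.3·0 + 0.2·1
h(C) = 0.1·h(E) + 0.2·h(C) + 0.3·0 + 0.4·1
Solving: h(E) = 0.4590, h(C) = 0.5574.
Starting from E, the probability is 0.4590.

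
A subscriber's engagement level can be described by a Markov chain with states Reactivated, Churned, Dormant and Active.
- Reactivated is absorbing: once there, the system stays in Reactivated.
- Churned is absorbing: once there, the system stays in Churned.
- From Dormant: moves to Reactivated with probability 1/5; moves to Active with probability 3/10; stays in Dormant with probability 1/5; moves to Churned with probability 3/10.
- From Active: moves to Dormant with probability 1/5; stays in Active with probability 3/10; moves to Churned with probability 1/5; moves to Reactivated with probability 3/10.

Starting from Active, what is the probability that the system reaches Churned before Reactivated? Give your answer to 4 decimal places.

0.4400

Let h(s) be the probability of absorption at Churned starting from transient state s. Then h(Churned) = 1 and h(Reactivated) = 0. By first-step analysis:
h(Dormant) = 0.2·0 + 0.3·1 + 0.2·h(Dormant) + 0.3·h(Active)
h(Active) = 0.3·0 + 0.2·1 + 0.2·h(Dormant) + 0.3·h(Active)
Solving: h(Dormant) = 0.5400, h(Active) = 0.4400.
Starting from Active, the probability is 0.4400.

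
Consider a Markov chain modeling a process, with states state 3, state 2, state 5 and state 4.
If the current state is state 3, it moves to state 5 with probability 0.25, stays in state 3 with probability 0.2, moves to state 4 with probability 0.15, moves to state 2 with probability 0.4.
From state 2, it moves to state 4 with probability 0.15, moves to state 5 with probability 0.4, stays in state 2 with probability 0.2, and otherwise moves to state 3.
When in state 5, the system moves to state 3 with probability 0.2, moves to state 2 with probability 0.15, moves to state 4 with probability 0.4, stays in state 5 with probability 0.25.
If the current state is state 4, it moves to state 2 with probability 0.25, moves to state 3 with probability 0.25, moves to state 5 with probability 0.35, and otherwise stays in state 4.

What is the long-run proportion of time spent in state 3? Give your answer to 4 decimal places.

Let the stationary distribution be π with π = πP and π_1 + π_2 + π_3 + π_4 = 1.
π_1 = 0.2·π_1 + 0.25·π_2 + 0.2·π_3 + 0.25·π_4
π_2 = 0.4·π_1 + 0.2·π_2 + 0.15·π_3 + 0.25·π_4
π_3 = 0.25·π_1 + 0.4·π_2 + 0.25·π_3 + 0.35·π_4
Solving with the normalization constraint gives π = (0.2234, 0.2406, 0.3088, 0.2272).
So the stationary probability of state 3 is 0.2234.

0.2234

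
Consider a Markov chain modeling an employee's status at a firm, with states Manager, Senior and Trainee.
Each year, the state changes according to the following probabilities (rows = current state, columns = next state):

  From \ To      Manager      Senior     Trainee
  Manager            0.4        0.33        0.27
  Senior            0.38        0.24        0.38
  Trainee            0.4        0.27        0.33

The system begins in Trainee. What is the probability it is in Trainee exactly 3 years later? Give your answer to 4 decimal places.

Propagate the distribution vector 3 years from Trainee.
After 0 years: (0.0000, 0.0000, 1.0000)
After 1 year: (0.4000, 0.2700, 0.3300)
After 2 years: (0.3946, 0.2859, 0.3195)
After 3 years: (0.3943, 0.2851, 0.3206)
P(in Trainee after 3 years) = 0.3206

0.3206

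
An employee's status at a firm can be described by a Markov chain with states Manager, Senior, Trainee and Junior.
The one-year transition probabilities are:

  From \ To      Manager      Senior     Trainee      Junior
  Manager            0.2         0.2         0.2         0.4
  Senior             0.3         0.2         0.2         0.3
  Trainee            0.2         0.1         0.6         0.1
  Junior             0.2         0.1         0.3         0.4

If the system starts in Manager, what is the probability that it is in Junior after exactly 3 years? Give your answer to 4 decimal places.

0.2900

Propagate the distribution vector 3 years from Manager.
After 0 years: (1.0000, 0.0000, 0.0000, 0.0000)
After 1 year: (0.2000, 0.2000, 0.2000, 0.4000)
After 2 years: (0.2200, 0.1400, 0.3200, 0.3200)
After 3 years: (0.2140, 0.1360, 0.3600, 0.2900)
P(in Junior after 3 years) = 0.2900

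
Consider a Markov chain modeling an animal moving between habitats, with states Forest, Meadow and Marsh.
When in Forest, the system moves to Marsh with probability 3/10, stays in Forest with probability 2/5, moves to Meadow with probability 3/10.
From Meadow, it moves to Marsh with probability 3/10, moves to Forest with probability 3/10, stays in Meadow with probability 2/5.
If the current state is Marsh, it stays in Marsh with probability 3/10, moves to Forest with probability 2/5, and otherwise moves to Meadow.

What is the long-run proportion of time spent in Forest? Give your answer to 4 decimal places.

Let the stationary distribution be π with π = πP and π_1 + π_2 + π_3 = 1.
π_1 = 0.4·π_1 + 0.3·π_2 + 0.4·π_3
π_2 = 0.3·π_1 + 0.4·π_2 + 0.3·π_3
Solving with the normalization constraint gives π = (0.3667, 0.3333, 0.3000).
So the stationary probability of Forest is 0.3667.

0.3667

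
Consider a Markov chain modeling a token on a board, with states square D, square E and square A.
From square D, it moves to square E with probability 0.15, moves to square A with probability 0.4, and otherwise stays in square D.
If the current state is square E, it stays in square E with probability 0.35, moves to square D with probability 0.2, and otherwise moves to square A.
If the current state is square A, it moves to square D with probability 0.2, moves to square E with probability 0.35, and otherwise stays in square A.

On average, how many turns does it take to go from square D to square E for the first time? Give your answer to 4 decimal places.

4.2697

Let t(s) be the expected number of turns to first reach square E from state s, with t(square E) = 0. Conditioning on the first turn:
t(square D) = 1 + 0.45·t(square D) + 0.4·t(square A)
t(square A) = 1 + 0.2·t(square D) + 0.45·t(square A)
Solving: t(square D) = 4.2697, t(square A) = 3.3708.
Expected turns from square D to square E: 4.2697.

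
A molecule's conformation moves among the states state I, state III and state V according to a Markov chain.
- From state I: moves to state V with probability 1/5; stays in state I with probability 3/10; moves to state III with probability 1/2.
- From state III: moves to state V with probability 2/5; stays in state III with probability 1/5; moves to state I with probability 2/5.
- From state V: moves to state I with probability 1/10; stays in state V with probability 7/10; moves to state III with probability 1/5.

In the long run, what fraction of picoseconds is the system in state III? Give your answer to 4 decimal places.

0.2676

Let the stationary distribution be π with π = πP and π_1 + π_2 + π_3 = 1.
π_1 = 0.3·π_1 + 0.4·π_2 + 0.1·π_3
π_2 = 0.5·π_1 + 0.2·π_2 + 0.2·π_3
Solving with the normalization constraint gives π = (0.2254, 0.2676, 0.5070).
So the stationary probability of state III is 0.2676.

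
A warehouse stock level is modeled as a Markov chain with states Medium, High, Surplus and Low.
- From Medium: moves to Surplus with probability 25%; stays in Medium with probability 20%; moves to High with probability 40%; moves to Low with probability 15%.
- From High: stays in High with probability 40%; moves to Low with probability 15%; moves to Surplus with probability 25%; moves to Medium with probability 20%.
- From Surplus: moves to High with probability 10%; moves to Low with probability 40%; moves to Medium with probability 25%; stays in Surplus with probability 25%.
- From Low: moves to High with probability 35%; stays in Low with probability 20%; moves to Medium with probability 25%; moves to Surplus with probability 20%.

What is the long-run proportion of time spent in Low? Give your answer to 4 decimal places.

Let the stationary distribution be π with π = πP and π_1 + π_2 + π_3 + π_4 = 1.
π_1 = 0.2·π_1 + 0.2·π_2 + 0.25·π_3 + 0.25·π_4
π_2 = 0.4·π_1 + 0.4·π_2 + 0.1·π_3 + 0.35·π_4
π_3 = 0.25·π_1 + 0.25·π_2 + 0.25·π_3 + 0.2·π_4
Solving with the normalization constraint gives π = (0.2230, 0.3173, 0.2390, 0.2208).
So the stationary probability of Low is 0.2208.

0.2208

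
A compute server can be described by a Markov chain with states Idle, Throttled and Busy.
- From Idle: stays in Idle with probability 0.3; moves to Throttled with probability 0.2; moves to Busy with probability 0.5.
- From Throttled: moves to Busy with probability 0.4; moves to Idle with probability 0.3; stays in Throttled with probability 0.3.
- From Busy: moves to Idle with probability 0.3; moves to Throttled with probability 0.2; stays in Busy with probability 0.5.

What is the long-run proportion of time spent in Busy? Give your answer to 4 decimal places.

Let the stationary distribution be π with π = πP and π_1 + π_2 + π_3 = 1.
π_1 = 0.3·π_1 + 0.3·π_2 + 0.3·π_3
π_2 = 0.2·π_1 + 0.3·π_2 + 0.2·π_3
Solving with the normalization constraint gives π = (0.3000, 0.2222, 0.4778).
So the stationary probability of Busy is 0.4778.

0.4778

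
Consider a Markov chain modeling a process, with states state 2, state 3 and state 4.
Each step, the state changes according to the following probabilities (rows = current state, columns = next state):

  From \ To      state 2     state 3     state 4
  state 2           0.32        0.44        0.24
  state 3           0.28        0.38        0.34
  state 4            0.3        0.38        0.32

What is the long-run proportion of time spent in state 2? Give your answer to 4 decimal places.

0.2980

Let the stationary distribution be π with π = πP and π_1 + π_2 + π_3 = 1.
π_1 = 0.32·π_1 + 0.28·π_2 + 0.3·π_3
π_2 = 0.44·π_1 + 0.38·π_2 + 0.38·π_3
Solving with the normalization constraint gives π = (0.2980, 0.3979, 0.3041).
So the stationary probability of state 2 is 0.2980.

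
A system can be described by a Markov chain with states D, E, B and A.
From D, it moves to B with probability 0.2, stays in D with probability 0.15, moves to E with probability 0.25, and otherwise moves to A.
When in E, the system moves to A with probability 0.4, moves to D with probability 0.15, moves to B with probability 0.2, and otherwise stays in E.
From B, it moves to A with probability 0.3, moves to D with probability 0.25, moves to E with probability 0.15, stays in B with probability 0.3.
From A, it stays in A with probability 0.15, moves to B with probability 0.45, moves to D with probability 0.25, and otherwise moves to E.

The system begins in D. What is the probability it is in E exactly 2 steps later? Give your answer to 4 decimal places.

0.1900

Propagate the distribution vector 2 steps from D.
After 0 steps: (1.0000, 0.0000, 0.0000, 0.0000)
After 1 step: (0.1500, 0.2500, 0.2000, 0.4000)
After 2 steps: (0.2100, 0.1900, 0.3200, 0.2800)
P(in E after 2 steps) = 0.1900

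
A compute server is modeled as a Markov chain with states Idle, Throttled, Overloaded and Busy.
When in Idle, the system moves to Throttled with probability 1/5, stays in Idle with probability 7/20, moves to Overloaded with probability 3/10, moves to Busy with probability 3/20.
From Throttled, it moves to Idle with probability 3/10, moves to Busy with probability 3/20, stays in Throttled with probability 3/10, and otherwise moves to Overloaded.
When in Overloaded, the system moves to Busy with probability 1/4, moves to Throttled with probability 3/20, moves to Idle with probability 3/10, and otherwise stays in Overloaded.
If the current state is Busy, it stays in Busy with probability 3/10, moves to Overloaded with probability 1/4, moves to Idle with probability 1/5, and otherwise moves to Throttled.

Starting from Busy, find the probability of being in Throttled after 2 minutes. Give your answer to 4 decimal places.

0.2275

Propagate the distribution vector 2 minutes from Busy.
After 0 minutes: (0.0000, 0.0000, 0.0000, 1.0000)
After 1 minute: (0.2000, 0.2500, 0.2500, 0.3000)
After 2 minutes: (0.2800, 0.2275, 0.2725, 0.2200)
P(in Throttled after 2 minutes) = 0.2275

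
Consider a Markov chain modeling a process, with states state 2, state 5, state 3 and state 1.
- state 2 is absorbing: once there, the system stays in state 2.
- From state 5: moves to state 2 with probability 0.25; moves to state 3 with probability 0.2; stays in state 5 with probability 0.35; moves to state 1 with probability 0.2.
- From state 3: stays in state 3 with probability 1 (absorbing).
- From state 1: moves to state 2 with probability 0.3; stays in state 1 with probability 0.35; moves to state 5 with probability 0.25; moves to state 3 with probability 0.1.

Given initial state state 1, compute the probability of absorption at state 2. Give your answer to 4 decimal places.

Let h(s) be the probability of absorption at state 2 starting from transient state s. Then h(state 2) = 1 and h(state 3) = 0. By first-step analysis:
h(state 5) = 0.25·1 + 0.35·h(state 5) + 0.2·0 + 0.2·h(state 1)
h(state 1) = 0.3·1 + 0.25·h(state 5) + 0.1·0 + 0.35·h(state 1)
Solving: h(state 5) = 0.5973, h(state 1) = 0.6913.
Starting from state 1, the probability is 0.6913.

0.6913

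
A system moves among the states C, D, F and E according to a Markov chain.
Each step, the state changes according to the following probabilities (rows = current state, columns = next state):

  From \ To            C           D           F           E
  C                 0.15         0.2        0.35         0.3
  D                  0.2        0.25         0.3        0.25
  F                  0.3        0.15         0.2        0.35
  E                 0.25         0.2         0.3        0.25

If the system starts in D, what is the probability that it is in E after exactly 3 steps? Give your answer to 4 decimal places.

Propagate the distribution vector 3 steps from D.
After 0 steps: (0.0000, 1.0000, 0.0000, 0.0000)
After 1 step: (0.2000, 0.2500, 0.3000, 0.2500)
After 2 steps: (0.2325, 0.1975, 0.2800, 0.2900)
After 3 steps: (0.2309, 0.1959, 0.2836, 0.2896)
P(in E after 3 steps) = 0.2896

0.2896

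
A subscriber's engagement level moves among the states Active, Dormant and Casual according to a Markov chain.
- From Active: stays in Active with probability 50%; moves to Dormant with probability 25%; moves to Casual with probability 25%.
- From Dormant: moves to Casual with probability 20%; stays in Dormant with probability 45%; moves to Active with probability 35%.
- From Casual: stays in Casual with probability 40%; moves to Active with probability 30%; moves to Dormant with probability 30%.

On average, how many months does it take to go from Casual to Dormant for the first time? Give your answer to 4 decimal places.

3.5556

Let t(s) be the expected number of months to first reach Dormant from state s, with t(Dormant) = 0. Conditioning on the first month:
t(Active) = 1 + 0.5·t(Active) + 0.25·t(Casual)
t(Casual) = 1 + 0.3·t(Active) + 0.4·t(Casual)
Solving: t(Active) = 3.7778, t(Casual) = 3.5556.
Expected months from Casual to Dormant: 3.5556.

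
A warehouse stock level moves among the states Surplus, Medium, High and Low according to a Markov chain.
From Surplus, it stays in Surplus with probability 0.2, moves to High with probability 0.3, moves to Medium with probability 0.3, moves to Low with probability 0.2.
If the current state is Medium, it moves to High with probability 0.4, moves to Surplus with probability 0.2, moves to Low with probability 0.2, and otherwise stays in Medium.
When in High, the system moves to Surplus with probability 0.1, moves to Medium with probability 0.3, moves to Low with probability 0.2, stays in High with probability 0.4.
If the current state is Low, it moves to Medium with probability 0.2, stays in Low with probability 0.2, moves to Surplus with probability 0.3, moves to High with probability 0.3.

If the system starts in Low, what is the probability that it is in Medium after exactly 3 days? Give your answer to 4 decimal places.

Propagate the distribution vector 3 days from Low.
After 0 days: (0.0000, 0.0000, 0.0000, 1.0000)
After 1 day: (0.3000, 0.2000, 0.3000, 0.2000)
After 2 days: (0.1900, 0.2600, 0.3500, 0.2000)
After 3 days: (0.1850, 0.2540, 0.3610, 0.2000)
P(in Medium after 3 days) = 0.2540

0.2540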